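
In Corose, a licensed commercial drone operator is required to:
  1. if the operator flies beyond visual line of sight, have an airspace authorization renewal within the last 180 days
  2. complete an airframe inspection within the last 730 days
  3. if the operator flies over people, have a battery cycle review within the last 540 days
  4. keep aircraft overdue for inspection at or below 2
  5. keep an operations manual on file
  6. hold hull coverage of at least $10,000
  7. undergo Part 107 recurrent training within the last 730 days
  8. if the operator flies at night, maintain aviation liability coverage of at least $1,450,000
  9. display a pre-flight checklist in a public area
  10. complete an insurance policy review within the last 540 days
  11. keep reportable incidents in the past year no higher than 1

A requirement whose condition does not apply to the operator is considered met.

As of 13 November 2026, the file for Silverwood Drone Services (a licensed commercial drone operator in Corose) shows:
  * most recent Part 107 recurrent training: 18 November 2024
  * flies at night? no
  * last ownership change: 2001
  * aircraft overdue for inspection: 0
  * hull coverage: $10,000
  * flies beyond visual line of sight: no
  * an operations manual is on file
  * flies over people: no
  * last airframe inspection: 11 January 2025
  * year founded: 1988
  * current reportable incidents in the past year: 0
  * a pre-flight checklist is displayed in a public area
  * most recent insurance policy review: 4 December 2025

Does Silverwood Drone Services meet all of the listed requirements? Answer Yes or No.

Yes

1. condition 'flies beyond visual line of sight' does not hold → requirement n/a → met
2. airframe inspection 671 days ago vs limit 730 → met
3. condition 'flies over people' does not hold → requirement n/a → met
4. aircraft overdue for inspection 0 ≤ 2 → met
5. operations manual present → met
6. hull coverage $10,000 ≥ $10,000 → met
7. Part 107 recurrent training 725 days ago vs limit 730 → met
8. condition 'flies at night' does not hold → requirement n/a → met
9. pre-flight checklist present → met
10. insurance policy review 344 days ago vs limit 540 → met
11. reportable incidents in the past year 0 ≤ 1 → met
All met.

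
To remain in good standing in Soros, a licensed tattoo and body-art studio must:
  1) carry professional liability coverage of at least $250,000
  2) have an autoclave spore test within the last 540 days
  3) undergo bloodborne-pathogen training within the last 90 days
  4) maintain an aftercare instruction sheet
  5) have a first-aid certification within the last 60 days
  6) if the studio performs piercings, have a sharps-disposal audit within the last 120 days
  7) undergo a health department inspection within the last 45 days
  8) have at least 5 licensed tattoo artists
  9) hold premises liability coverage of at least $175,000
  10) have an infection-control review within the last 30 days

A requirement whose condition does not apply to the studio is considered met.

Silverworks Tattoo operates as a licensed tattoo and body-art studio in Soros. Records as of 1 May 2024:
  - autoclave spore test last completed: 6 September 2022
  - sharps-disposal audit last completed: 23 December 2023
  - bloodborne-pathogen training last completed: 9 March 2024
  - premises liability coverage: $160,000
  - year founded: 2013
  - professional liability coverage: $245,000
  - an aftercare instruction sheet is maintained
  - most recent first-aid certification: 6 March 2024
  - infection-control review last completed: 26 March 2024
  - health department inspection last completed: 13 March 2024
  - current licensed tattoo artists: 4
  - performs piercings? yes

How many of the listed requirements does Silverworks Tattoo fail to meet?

7

1. professional liability coverage $245,000 < $250,000 → not met
2. autoclave spore test 603 days ago vs limit 540 → not met
3. bloodborne-pathogen training 53 days ago vs limit 90 → met
4. aftercare instruction sheet present → met
5. first-aid certification 56 days ago vs limit 60 → met
6. condition 'performs piercings' holds; sharps-disposal audit 130 days ago vs limit 120 → not met
7. health department inspection 49 days ago vs limit 45 → not met
8. licensed tattoo artists 4 < 5 → not met
9. premises liability coverage $160,000 < $175,000 → not met
10. infection-control review 36 days ago vs limit 30 → not met
Not met: 7 of 10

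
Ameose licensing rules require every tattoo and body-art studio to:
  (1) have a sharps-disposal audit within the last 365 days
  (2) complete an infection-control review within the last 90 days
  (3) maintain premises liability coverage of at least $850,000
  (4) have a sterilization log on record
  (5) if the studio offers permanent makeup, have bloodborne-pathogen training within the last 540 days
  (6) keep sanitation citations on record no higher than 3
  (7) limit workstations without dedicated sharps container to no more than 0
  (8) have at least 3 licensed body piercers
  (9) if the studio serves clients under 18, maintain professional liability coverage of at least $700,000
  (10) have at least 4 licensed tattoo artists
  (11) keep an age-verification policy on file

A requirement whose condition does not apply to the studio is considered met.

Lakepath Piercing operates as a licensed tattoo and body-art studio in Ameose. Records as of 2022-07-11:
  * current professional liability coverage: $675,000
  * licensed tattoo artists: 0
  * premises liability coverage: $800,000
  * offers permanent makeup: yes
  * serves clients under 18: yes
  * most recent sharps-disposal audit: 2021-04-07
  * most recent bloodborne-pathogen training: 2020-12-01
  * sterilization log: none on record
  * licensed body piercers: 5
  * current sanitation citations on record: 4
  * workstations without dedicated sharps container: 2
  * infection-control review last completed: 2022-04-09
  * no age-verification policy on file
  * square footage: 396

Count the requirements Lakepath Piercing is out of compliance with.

1. sharps-disposal audit 460 days ago vs limit 365 → not met
2. infection-control review 93 days ago vs limit 90 → not met
3. premises liability coverage $800,000 < $850,000 → not met
4. sterilization log absent → not met
5. condition 'offers permanent makeup' holds; bloodborne-pathogen training 587 days ago vs limit 540 → not met
6. sanitation citations on record 4 > 3 → not met
7. workstations without dedicated sharps container 2 > 0 → not met
8. licensed body piercers 5 ≥ 3 → met
9. condition 'serves clients under 18' holds; professional liability coverage $675,000 < $700,000 → not met
10. licensed tattoo artists 0 < 4 → not met
11. age-verification policy absent → not met
Not met: 10 of 11

10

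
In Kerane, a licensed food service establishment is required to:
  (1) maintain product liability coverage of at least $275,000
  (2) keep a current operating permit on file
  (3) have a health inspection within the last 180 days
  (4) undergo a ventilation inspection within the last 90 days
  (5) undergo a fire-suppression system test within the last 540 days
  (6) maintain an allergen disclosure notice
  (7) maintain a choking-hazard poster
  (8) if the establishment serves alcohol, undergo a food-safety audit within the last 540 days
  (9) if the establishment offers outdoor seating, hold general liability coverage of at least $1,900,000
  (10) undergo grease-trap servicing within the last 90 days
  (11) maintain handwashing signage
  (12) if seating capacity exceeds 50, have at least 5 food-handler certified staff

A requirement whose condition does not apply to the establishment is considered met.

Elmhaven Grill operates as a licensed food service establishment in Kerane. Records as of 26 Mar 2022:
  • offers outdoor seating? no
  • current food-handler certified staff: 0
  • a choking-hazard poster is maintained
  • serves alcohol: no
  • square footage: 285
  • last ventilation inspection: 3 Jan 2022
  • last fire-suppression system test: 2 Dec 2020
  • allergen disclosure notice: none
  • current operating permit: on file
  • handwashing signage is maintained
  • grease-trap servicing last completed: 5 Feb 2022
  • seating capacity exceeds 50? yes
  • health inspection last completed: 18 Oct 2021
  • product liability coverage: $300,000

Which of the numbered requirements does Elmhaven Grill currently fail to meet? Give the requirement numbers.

6, 12

1. product liability coverage $300,000 ≥ $275,000 → met
2. current operating permit present → met
3. health inspection 159 days ago vs limit 180 → met
4. ventilation inspection 82 days ago vs limit 90 → met
5. fire-suppression system test 479 days ago vs limit 540 → met
6. allergen disclosure notice absent → not met
7. choking-hazard poster present → met
8. condition 'serves alcohol' does not hold → requirement n/a → met
9. condition 'offers outdoor seating' does not hold → requirement n/a → met
10. grease-trap servicing 49 days ago vs limit 90 → met
11. handwashing signage present → met
12. condition 'seating capacity exceeds 50' holds; food-handler certified staff 0 < 5 → not met
Not met: 6, 12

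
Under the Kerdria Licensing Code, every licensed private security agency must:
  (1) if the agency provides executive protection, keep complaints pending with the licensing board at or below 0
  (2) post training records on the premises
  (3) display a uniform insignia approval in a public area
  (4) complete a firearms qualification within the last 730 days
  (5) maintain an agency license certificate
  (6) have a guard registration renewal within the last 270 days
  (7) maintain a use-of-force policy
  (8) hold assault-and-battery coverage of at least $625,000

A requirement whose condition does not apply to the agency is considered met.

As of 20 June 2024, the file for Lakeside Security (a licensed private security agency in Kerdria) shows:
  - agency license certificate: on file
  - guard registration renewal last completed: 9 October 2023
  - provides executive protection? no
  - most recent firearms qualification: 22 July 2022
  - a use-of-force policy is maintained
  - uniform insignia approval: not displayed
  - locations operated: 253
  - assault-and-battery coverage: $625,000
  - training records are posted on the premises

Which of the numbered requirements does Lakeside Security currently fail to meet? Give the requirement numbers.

1. condition 'provides executive protection' does not hold → requirement n/a → met
2. training records present → met
3. uniform insignia approval absent → not met
4. firearms qualification 699 days ago vs limit 730 → met
5. agency license certificate present → met
6. guard registration renewal 255 days ago vs limit 270 → met
7. use-of-force policy present → met
8. assault-and-battery coverage $625,000 ≥ $625,000 → met
Not met: 3

3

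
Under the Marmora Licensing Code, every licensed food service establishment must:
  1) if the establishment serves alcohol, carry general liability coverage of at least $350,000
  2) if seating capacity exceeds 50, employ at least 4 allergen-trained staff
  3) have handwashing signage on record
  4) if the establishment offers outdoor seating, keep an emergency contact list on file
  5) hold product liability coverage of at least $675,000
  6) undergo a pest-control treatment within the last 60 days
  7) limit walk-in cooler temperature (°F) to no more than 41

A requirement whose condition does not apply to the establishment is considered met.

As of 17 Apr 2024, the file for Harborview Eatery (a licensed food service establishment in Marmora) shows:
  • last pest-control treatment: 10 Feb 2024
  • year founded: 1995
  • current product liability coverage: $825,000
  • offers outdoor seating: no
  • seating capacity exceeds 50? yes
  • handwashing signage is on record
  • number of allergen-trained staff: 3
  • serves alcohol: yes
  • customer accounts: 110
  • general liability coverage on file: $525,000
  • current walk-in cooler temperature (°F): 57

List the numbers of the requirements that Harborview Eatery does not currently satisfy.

2, 6, 7

1. condition 'serves alcohol' holds; general liability coverage $525,000 ≥ $350,000 → met
2. condition 'seating capacity exceeds 50' holds; allergen-trained staff 3 < 4 → not met
3. handwashing signage present → met
4. condition 'offers outdoor seating' does not hold → requirement n/a → met
5. product liability coverage $825,000 ≥ $675,000 → met
6. pest-control treatment 67 days ago vs limit 60 → not met
7. walk-in cooler temperature (°F) 57 > 41 → not met
Not met: 2, 6, 7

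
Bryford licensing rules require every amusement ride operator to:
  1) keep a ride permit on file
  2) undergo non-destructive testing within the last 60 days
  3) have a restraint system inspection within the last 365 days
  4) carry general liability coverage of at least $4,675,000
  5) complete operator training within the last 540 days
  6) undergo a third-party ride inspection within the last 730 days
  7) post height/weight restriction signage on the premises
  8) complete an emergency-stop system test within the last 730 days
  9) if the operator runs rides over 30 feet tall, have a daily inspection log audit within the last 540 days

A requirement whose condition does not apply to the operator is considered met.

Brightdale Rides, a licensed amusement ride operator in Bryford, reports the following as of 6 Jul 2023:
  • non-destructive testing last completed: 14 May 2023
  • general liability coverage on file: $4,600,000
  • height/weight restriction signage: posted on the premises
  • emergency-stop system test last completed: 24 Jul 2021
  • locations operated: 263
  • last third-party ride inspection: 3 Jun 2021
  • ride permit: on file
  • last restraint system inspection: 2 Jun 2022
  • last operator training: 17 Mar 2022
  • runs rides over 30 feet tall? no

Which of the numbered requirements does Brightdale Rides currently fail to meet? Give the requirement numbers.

1. ride permit present → met
2. non-destructive testing 53 days ago vs limit 60 → met
3. restraint system inspection 399 days ago vs limit 365 → not met
4. general liability coverage $4,600,000 < $4,675,000 → not met
5. operator training 476 days ago vs limit 540 → met
6. third-party ride inspection 763 days ago vs limit 730 → not met
7. height/weight restriction signage present → met
8. emergency-stop system test 712 days ago vs limit 730 → met
9. condition 'runs rides over 30 feet tall' does not hold → requirement n/a → met
Not met: 3, 4, 6

3, 4, 6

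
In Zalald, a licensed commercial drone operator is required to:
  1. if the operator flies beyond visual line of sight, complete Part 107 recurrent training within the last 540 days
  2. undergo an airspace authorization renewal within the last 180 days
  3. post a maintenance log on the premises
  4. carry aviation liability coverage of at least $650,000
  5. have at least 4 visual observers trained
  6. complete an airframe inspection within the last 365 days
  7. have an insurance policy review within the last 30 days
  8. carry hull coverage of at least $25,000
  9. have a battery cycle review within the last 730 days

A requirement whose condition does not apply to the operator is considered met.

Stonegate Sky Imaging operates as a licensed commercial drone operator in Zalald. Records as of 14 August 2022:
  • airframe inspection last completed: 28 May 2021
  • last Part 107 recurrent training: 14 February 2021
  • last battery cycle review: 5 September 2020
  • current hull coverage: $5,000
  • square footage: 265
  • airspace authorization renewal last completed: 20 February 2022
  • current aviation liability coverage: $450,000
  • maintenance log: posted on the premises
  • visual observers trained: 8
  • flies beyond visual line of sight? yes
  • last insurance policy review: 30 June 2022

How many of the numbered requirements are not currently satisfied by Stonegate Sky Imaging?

5

1. condition 'flies beyond visual line of sight' holds; Part 107 recurrent training 546 days ago vs limit 540 → not met
2. airspace authorization renewal 175 days ago vs limit 180 → met
3. maintenance log present → met
4. aviation liability coverage $450,000 < $650,000 → not met
5. visual observers trained 8 ≥ 4 → met
6. airframe inspection 443 days ago vs limit 365 → not met
7. insurance policy review 45 days ago vs limit 30 → not met
8. hull coverage $5,000 < $25,000 → not met
9. battery cycle review 708 days ago vs limit 730 → met
Not met: 5 of 9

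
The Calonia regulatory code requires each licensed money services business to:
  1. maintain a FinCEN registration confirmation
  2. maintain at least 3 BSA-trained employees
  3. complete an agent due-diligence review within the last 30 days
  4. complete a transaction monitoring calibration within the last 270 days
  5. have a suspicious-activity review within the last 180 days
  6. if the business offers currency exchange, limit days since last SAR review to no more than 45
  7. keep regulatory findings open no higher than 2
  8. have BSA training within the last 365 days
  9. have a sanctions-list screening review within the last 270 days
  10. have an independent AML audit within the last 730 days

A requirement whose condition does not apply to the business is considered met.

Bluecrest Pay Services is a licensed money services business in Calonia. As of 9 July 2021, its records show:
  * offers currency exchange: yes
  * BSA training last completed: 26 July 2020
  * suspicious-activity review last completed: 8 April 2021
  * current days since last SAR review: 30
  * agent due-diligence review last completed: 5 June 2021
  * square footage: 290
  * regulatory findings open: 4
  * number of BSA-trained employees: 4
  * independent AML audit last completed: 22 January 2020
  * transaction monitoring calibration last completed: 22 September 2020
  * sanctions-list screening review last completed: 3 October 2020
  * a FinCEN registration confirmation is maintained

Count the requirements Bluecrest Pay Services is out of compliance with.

4

1. FinCEN registration confirmation present → met
2. BSA-trained employees 4 ≥ 3 → met
3. agent due-diligence review 34 days ago vs limit 30 → not met
4. transaction monitoring calibration 290 days ago vs limit 270 → not met
5. suspicious-activity review 92 days ago vs limit 180 → met
6. condition 'offers currency exchange' holds; days since last SAR review 30 ≤ 45 → met
7. regulatory findings open 4 > 2 → not met
8. BSA training 348 days ago vs limit 365 → met
9. sanctions-list screening review 279 days ago vs limit 270 → not met
10. independent AML audit 534 days ago vs limit 730 → met
Not met: 4 of 10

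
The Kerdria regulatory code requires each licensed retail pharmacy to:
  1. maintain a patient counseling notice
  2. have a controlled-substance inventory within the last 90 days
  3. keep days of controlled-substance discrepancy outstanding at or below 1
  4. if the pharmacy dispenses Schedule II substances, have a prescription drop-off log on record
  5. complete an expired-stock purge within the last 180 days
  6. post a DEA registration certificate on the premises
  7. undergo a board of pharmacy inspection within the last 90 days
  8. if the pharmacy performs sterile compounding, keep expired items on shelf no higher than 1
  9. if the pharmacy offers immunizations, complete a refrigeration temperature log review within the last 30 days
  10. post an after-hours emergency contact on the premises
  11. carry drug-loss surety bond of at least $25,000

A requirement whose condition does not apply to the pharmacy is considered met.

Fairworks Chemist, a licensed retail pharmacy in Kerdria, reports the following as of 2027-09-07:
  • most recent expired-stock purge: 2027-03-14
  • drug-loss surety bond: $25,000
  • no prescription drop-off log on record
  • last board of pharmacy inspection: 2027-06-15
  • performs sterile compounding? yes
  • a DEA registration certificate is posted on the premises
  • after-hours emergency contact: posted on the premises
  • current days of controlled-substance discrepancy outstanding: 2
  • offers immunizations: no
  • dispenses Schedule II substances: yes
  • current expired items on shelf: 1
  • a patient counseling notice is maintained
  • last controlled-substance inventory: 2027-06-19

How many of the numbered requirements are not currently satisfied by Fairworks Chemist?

2

1. patient counseling notice present → met
2. controlled-substance inventory 80 days ago vs limit 90 → met
3. days of controlled-substance discrepancy outstanding 2 > 1 → not met
4. condition 'dispenses Schedule II substances' holds; prescription drop-off log absent → not met
5. expired-stock purge 177 days ago vs limit 180 → met
6. DEA registration certificate present → met
7. board of pharmacy inspection 84 days ago vs limit 90 → met
8. condition 'performs sterile compounding' holds; expired items on shelf 1 ≤ 1 → met
9. condition 'offers immunizations' does not hold → requirement n/a → met
10. after-hours emergency contact present → met
11. drug-loss surety bond $25,000 ≥ $25,000 → met
Not met: 2 of 11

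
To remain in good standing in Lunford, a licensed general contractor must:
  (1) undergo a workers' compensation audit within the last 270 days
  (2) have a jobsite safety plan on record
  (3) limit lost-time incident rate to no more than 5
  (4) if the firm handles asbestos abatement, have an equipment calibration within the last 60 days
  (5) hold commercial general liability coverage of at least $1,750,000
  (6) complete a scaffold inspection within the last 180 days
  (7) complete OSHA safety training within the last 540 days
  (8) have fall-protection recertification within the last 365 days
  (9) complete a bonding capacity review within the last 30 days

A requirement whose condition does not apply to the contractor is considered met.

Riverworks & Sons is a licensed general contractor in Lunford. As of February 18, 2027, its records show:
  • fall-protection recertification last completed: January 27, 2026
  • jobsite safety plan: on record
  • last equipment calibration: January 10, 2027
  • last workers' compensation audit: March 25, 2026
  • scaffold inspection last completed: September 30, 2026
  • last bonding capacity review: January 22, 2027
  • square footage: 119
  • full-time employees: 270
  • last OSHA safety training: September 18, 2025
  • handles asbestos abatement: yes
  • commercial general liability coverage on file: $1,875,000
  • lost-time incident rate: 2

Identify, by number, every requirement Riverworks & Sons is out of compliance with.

1, 8

1. workers' compensation audit 330 days ago vs limit 270 → not met
2. jobsite safety plan present → met
3. lost-time incident rate 2 ≤ 5 → met
4. condition 'handles asbestos abatement' holds; equipment calibration 39 days ago vs limit 60 → met
5. commercial general liability coverage $1,875,000 ≥ $1,750,000 → met
6. scaffold inspection 141 days ago vs limit 180 → met
7. OSHA safety training 518 days ago vs limit 540 → met
8. fall-protection recertification 387 days ago vs limit 365 → not met
9. bonding capacity review 27 days ago vs limit 30 → met
Not met: 1, 8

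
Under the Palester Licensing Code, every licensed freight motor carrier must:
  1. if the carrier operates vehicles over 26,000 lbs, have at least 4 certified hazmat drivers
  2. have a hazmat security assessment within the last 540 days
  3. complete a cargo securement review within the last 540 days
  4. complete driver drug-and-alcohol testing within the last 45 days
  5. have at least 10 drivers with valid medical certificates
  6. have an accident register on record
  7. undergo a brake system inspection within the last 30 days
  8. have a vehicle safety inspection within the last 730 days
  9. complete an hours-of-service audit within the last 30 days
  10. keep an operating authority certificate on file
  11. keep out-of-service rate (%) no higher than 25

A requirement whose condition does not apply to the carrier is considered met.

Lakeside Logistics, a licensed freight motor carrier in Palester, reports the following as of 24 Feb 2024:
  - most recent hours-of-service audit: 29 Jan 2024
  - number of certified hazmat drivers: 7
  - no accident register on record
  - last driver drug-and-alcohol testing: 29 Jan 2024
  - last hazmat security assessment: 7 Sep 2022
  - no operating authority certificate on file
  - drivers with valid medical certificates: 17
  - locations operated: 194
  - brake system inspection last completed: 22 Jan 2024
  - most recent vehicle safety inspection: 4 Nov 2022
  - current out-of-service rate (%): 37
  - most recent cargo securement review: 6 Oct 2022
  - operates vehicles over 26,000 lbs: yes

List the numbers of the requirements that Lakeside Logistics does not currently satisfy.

1. condition 'operates vehicles over 26,000 lbs' holds; certified hazmat drivers 7 ≥ 4 → met
2. hazmat security assessment 535 days ago vs limit 540 → met
3. cargo securement review 506 days ago vs limit 540 → met
4. driver drug-and-alcohol testing 26 days ago vs limit 45 → met
5. drivers with valid medical certificates 17 ≥ 10 → met
6. accident register absent → not met
7. brake system inspection 33 days ago vs limit 30 → not met
8. vehicle safety inspection 477 days ago vs limit 730 → met
9. hours-of-service audit 26 days ago vs limit 30 → met
10. operating authority certificate absent → not met
11. out-of-service rate (%) 37 > 25 → not met
Not met: 6, 7, 10, 11

6, 7, 10, 11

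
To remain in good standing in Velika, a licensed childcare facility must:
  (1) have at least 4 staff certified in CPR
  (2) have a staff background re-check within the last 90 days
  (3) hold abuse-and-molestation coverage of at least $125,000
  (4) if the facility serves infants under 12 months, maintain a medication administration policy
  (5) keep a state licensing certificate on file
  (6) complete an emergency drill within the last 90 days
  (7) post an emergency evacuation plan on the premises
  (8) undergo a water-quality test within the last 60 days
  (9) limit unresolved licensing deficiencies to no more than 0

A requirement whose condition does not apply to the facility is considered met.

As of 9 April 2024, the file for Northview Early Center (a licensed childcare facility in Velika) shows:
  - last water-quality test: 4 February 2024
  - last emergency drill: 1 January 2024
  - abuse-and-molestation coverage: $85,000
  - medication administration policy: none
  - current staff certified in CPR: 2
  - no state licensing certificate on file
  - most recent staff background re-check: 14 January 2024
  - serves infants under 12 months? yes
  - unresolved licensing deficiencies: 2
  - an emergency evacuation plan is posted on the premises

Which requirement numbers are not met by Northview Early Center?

1. staff certified in CPR 2 < 4 → not met
2. staff background re-check 86 days ago vs limit 90 → met
3. abuse-and-molestation coverage $85,000 < $125,000 → not met
4. condition 'serves infants under 12 months' holds; medication administration policy absent → not met
5. state licensing certificate absent → not met
6. emergency drill 99 days ago vs limit 90 → not met
7. emergency evacuation plan present → met
8. water-quality test 65 days ago vs limit 60 → not met
9. unresolved licensing deficiencies 2 > 0 → not met
Not met: 1, 3, 4, 5, 6, 8, 9

1, 3, 4, 5, 6, 8, 9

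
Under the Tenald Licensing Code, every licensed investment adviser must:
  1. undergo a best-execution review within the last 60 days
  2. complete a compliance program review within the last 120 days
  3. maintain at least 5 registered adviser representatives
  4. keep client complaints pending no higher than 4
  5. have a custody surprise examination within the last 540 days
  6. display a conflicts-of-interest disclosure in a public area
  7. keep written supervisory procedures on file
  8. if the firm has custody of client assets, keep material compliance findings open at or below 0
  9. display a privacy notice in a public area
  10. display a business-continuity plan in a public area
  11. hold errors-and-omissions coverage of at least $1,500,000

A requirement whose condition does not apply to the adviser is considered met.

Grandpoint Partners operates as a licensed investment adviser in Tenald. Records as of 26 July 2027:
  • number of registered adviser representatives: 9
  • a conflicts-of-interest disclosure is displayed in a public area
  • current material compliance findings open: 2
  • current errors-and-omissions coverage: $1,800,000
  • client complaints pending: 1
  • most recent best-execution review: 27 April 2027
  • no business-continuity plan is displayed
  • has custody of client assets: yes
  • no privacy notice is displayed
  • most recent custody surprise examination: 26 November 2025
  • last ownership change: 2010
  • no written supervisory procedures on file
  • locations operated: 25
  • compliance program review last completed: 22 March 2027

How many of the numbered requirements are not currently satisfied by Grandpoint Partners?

1. best-execution review 90 days ago vs limit 60 → not met
2. compliance program review 126 days ago vs limit 120 → not met
3. registered adviser representatives 9 ≥ 5 → met
4. client complaints pending 1 ≤ 4 → met
5. custody surprise examination 607 days ago vs limit 540 → not met
6. conflicts-of-interest disclosure present → met
7. written supervisory procedures absent → not met
8. condition 'has custody of client assets' holds; material compliance findings open 2 > 0 → not met
9. privacy notice absent → not met
10. business-continuity plan absent → not met
11. errors-and-omissions coverage $1,800,000 ≥ $1,500,000 → met
Not met: 7 of 11

7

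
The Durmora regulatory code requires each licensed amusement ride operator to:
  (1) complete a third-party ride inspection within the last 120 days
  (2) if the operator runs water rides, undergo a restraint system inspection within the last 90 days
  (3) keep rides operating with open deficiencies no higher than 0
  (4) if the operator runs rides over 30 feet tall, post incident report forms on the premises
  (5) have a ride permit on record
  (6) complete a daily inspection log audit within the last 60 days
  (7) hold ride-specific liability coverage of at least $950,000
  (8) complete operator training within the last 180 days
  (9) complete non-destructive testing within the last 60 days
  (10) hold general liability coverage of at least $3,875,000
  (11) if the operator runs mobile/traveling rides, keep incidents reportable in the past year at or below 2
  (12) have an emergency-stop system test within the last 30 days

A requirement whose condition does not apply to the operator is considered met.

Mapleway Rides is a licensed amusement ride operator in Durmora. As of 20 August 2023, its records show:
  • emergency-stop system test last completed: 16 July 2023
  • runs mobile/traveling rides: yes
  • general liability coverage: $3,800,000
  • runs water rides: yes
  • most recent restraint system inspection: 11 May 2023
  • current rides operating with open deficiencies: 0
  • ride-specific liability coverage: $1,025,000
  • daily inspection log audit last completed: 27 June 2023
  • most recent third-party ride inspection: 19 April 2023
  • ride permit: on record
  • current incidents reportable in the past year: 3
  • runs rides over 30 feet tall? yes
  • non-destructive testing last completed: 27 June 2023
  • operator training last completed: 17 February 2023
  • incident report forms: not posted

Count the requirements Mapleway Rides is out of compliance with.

1. third-party ride inspection 123 days ago vs limit 120 → not met
2. condition 'runs water rides' holds; restraint system inspection 101 days ago vs limit 90 → not met
3. rides operating with open deficiencies 0 ≤ 0 → met
4. condition 'runs rides over 30 feet tall' holds; incident report forms absent → not met
5. ride permit present → met
6. daily inspection log audit 54 days ago vs limit 60 → met
7. ride-specific liability coverage $1,025,000 ≥ $950,000 → met
8. operator training 184 days ago vs limit 180 → not met
9. non-destructive testing 54 days ago vs limit 60 → met
10. general liability coverage $3,800,000 < $3,875,000 → not met
11. condition 'runs mobile/traveling rides' holds; incidents reportable in the past year 3 > 2 → not met
12. emergency-stop system test 35 days ago vs limit 30 → not met
Not met: 7 of 12

7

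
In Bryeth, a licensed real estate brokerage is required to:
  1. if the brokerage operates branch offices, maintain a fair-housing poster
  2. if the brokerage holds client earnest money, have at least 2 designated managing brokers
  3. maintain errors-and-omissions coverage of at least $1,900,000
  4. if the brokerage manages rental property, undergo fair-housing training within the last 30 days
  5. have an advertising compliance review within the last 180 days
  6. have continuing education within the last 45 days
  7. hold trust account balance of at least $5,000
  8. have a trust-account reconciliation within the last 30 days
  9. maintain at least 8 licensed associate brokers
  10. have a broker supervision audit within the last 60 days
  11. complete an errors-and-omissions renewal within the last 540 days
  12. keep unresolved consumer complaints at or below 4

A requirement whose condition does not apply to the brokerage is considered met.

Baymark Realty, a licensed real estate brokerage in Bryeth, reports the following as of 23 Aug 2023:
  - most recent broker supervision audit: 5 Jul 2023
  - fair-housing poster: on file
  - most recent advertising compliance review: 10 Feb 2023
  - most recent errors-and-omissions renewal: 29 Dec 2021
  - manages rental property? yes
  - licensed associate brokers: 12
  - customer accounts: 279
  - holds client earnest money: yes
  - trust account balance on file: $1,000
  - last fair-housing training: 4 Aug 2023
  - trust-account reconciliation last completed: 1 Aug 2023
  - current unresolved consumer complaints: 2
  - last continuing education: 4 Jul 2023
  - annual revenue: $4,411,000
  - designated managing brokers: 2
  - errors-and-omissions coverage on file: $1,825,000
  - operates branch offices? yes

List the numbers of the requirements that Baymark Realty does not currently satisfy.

1. condition 'operates branch offices' holds; fair-housing poster present → met
2. condition 'holds client earnest money' holds; designated managing brokers 2 ≥ 2 → met
3. errors-and-omissions coverage $1,825,000 < $1,900,000 → not met
4. condition 'manages rental property' holds; fair-housing training 19 days ago vs limit 30 → met
5. advertising compliance review 194 days ago vs limit 180 → not met
6. continuing education 50 days ago vs limit 45 → not met
7. trust account balance $1,000 < $5,000 → not met
8. trust-account reconciliation 22 days ago vs limit 30 → met
9. licensed associate brokers 12 ≥ 8 → met
10. broker supervision audit 49 days ago vs limit 60 → met
11. errors-and-omissions renewal 602 days ago vs limit 540 → not met
12. unresolved consumer complaints 2 ≤ 4 → met
Not met: 3, 5, 6, 7, 11

3, 5, 6, 7, 11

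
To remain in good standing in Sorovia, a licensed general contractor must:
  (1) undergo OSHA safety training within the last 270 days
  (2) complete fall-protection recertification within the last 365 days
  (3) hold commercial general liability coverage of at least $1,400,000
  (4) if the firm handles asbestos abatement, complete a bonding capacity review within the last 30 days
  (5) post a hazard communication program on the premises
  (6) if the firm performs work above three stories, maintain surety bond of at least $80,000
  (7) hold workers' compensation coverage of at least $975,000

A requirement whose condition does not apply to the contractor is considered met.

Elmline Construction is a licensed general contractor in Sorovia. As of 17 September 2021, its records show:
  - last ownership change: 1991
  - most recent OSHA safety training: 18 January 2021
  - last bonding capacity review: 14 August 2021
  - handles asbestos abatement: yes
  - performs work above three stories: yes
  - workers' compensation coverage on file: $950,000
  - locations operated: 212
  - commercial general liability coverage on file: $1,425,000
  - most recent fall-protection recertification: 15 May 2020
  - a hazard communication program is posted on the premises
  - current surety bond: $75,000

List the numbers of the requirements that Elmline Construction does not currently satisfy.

1. OSHA safety training 242 days ago vs limit 270 → met
2. fall-protection recertification 490 days ago vs limit 365 → not met
3. commercial general liability coverage $1,425,000 ≥ $1,400,000 → met
4. condition 'handles asbestos abatement' holds; bonding capacity review 34 days ago vs limit 30 → not met
5. hazard communication program present → met
6. condition 'performs work above three stories' holds; surety bond $75,000 < $80,000 → not met
7. workers' compensation coverage $950,000 < $975,000 → not met
Not met: 2, 4, 6, 7

2, 4, 6, 7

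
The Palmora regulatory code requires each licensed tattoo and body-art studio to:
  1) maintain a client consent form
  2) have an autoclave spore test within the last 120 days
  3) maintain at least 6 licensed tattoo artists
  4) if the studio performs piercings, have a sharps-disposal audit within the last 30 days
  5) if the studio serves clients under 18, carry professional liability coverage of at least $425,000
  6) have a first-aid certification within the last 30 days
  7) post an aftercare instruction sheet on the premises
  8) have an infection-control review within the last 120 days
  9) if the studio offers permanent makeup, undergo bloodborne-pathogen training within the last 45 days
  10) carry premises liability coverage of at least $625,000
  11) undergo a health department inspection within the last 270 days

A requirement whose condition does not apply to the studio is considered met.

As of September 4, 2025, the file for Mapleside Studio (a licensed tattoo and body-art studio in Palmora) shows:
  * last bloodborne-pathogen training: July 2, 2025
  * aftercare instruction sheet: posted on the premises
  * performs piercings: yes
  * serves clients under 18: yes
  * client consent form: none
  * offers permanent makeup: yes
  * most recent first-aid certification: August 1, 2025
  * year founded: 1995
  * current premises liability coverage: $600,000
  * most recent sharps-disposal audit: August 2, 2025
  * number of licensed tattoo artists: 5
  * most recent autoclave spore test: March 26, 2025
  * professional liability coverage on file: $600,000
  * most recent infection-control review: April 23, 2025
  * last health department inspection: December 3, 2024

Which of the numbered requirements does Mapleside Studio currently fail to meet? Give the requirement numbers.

1. client consent form absent → not met
2. autoclave spore test 162 days ago vs limit 120 → not met
3. licensed tattoo artists 5 < 6 → not met
4. condition 'performs piercings' holds; sharps-disposal audit 33 days ago vs limit 30 → not met
5. condition 'serves clients under 18' holds; professional liability coverage $600,000 ≥ $425,000 → met
6. first-aid certification 34 days ago vs limit 30 → not met
7. aftercare instruction sheet present → met
8. infection-control review 134 days ago vs limit 120 → not met
9. condition 'offers permanent makeup' holds; bloodborne-pathogen training 64 days ago vs limit 45 → not met
10. premises liability coverage $600,000 < $625,000 → not met
11. health department inspection 275 days ago vs limit 270 → not met
Not met: 1, 2, 3, 4, 6, 8, 9, 10, 11

1, 2, 3, 4, 6, 8, 9, 10, 11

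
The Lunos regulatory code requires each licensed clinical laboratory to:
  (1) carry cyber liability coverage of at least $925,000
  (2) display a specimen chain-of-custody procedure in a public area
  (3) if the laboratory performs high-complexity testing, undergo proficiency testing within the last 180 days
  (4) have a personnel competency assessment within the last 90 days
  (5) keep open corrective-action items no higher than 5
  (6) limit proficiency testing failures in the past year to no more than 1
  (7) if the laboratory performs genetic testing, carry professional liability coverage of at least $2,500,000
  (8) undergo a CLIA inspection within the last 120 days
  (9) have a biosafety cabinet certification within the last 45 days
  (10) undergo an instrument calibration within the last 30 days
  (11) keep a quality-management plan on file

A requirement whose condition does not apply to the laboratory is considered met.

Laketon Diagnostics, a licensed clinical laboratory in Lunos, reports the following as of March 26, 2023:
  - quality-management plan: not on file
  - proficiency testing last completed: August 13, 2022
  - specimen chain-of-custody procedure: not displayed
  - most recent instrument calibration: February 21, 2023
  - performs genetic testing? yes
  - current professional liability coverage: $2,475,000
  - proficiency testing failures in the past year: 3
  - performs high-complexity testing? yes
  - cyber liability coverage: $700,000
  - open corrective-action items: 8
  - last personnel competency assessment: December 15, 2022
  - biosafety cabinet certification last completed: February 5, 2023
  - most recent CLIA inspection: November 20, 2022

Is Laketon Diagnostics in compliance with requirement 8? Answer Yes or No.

8. CLIA inspection 126 days ago vs limit 120 → not met

No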